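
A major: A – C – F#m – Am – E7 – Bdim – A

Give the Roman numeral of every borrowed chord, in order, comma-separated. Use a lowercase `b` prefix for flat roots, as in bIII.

bIII, i, ii°

A major has the diatonic set A, Bm, C#m, D, E, F#m, G#dim. A, F#m and E7 all belong to that set. But C (C–E–G) is foreign: the diatonic iii on degree 3 is C#m, whereas C comes from A minor. It is labeled bIII. Am (A–C–E) doesn't fit — on degree 1 A major would have A (I). Am is the degree-1 chord of A minor, so it is the borrowed i. Bdim (B–D–F) doesn't fit — on degree 2 A major would have Bm (ii). Bdim is the degree-2 chord of A minor, so it is the borrowed ii°.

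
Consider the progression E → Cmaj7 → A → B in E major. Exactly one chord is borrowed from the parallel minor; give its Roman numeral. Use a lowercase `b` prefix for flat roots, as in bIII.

In E major the diatonic chords are E, F#m, G#m, A, B, C#m, D#dim. Of the given chords, E, A and B are diatonic. But Cmaj7 (C–E–G–B) is foreign: the diatonic vi on degree 6 is C#m, whereas Cmaj7 comes from E minor. It is labeled bVImaj7.

bVImaj7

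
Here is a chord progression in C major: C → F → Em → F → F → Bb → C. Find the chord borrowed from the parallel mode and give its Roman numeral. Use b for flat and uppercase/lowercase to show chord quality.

bVII

The diatonic triads in C major are C, Dm, Em, F, G, Am, Bdim. Of the given chords, C, F and Em are diatonic. But Bb (Bb–D–F) is foreign: the diatonic vii° on degree 7 is Bdim, whereas Bb comes from C minor. It is labeled bVII.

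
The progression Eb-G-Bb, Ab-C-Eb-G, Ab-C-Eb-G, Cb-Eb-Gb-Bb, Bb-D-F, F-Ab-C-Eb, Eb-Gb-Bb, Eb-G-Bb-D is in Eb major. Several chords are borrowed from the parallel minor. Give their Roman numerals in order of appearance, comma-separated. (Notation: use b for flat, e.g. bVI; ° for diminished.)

In Eb major the diatonic chords are Eb, Fm, Gm, Ab, Bb, Cm, Ddim. Eb–G–Bb = Eb, Ab–C–Eb–G = Abmaj7, Bb–D–F = Bb, F–Ab–C–Eb = Fm7 and Eb–G–Bb–D = Ebmaj7 all belong to that set. Cb–Eb–Gb–Bb is not: scale degree 6 in Eb major carries Cm (vi). In Eb minor the chord on that degree is Cbmaj7, so here it functions as bVImaj7, borrowed from the parallel minor. Eb–Gb–Bb doesn't fit — on degree 1 Eb major would have Eb (I). Ebm is the degree-1 chord of Eb minor, so it is the borrowed i.

bVImaj7, i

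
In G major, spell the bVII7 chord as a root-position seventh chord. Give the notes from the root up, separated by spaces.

Scale degree 7 in G major is F#. bVII7 uses the lowered form, F, taken from G minor. In G minor the chord on F is F–A–C–Eb.

F A C Eb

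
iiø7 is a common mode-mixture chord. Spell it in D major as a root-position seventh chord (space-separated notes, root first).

The root, E, is scale degree 2 — the same note in D major and D minor; only the chord quality changes. Building the half-diminished-seventh chord from the parallel minor on E: E–G–Bb–D.

E G Bb D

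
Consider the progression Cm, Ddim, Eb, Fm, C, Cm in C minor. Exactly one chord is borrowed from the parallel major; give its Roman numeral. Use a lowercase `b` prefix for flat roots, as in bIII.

The diatonic triads in C minor (with V from harmonic minor) are Cm, Ddim, Eb, Fm, G, Ab, Bb. Of the given chords, Cm, Ddim, Eb and Fm are diatonic. But C (C–E–G) is foreign: the diatonic i on degree 1 is Cm, whereas C comes from C major. It is labeled I.

I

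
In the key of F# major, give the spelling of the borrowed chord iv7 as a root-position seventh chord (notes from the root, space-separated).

The root, B, is scale degree 4 — the same note in F# major and F# minor; only the chord quality changes. Building the minor-seventh chord from the parallel minor on B: B–D–F#–A.

B D F# A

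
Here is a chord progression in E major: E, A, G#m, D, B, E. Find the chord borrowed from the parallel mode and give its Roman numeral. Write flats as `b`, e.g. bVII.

bVII

The diatonic triads in E major are E, F#m, G#m, A, B, C#m, D#dim. E, A, G#m and B are all diatonic. But D (D–F#–A) is foreign: the diatonic vii° on degree 7 is D#dim, whereas D comes from E minor. It is labeled bVII.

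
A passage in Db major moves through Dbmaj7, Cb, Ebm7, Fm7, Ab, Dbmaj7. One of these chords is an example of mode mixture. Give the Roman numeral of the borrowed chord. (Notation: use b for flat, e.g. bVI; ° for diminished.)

bVII

In Db major the diatonic chords are Db, Ebm, Fm, Gb, Ab, Bbm, Cdim. Dbmaj7, Ebm7, Fm7 and Ab are all diatonic. Cb (Cb–Eb–Gb) doesn't fit — on degree 7 Db major would have Cdim (vii°). Cb is the degree-7 chord of Db minor, so it is the borrowed bVII.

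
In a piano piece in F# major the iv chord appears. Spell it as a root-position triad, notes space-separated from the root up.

The root, B, is scale degree 4 — the same note in F# major and F# minor; only the chord quality changes. In F# minor the chord on B is B–D–F#.

B D F#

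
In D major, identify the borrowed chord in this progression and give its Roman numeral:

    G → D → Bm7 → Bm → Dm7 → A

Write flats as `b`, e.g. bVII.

In D major the diatonic chords are D, Em, F#m, G, A, Bm, C#dim. G, D, Bm7, Bm and A all belong to that set. Dm7 (D–F–A–C) is not: scale degree 1 in D major carries D (I). In D minor the chord on that degree is Dm7, so here it functions as i7, borrowed from the parallel minor.

i7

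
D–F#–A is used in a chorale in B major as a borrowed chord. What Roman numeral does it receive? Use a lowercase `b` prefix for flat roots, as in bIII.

bIII

The root D is the lowered 3rd scale degree — diatonically B major has D# there. D–F#–A is a major chord — the form found in B minor, not the diatonic iii (D#m). Borrowed into B major it is written bIII.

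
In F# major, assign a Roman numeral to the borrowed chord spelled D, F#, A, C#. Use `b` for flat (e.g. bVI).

bVImaj7

D is the lowered form of scale degree 6 in F# major (the diatonic degree 6 is D#). The diatonic chord on degree 6 would be D#m (vi), but D–F#–A–C# is the major-seventh chord from F# minor. As a borrowed chord it is labeled bVImaj7.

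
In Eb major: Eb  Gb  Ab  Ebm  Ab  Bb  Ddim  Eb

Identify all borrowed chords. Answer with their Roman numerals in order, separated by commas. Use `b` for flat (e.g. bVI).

In Eb major the diatonic chords are Eb, Fm, Gm, Ab, Bb, Cm, Ddim. Of the given chords, Eb, Ab, Bb and Ddim are diatonic. Gb (Gb–Bb–Db) doesn't fit — on degree 3 Eb major would have Gm (iii). Gb is the degree-3 chord of Eb minor, so it is the borrowed bIII. Ebm (Eb–Gb–Bb) is not: scale degree 1 in Eb major carries Eb (I). In Eb minor the chord on that degree is Ebm, so here it functions as i, borrowed from the parallel minor.

bIII, i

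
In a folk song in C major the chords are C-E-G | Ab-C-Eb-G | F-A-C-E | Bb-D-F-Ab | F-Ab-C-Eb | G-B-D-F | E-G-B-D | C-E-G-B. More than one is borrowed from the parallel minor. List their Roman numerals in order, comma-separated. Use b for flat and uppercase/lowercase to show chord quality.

bVImaj7, bVII7, iv7

In C major the diatonic chords are C, Dm, Em, F, G, Am, Bdim. Of the given chords, C–E–G = C, F–A–C–E = Fmaj7, G–B–D–F = G7, E–G–B–D = Em7 and C–E–G–B = Cmaj7 are diatonic. But Ab–C–Eb–G is foreign: the diatonic vi on degree 6 is Am, whereas Abmaj7 comes from C minor. It is labeled bVImaj7. Bb–D–F–Ab doesn't fit — on degree 7 C major would have Bdim (vii°). Bb7 is the degree-7 chord of C minor, so it is the borrowed bVII7. F–Ab–C–Eb doesn't fit — on degree 4 C major would have F (IV). Fm7 is the degree-4 chord of C minor, so it is the borrowed iv7.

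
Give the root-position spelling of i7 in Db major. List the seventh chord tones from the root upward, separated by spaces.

The root, Db, is scale degree 1 — the same note in Db major and Db minor; only the chord quality changes. Stacking thirds in Db minor on Db gives Db–Fb–Ab–Cb.

Db Fb Ab Cb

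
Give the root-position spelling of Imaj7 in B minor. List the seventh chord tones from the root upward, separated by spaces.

B D# F# A#

Imaj7 is built on scale degree 1, which is B in both B minor and its parallel. Stacking thirds in B major on B gives B–D#–F#–A#.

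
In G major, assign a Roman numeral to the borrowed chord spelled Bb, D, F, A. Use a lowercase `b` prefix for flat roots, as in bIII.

bIIImaj7

In G major scale degree 3 is B; Bb is its lowered form, from G minor. Bb–D–F–A is a major-seventh chord — the form found in G minor, not the diatonic iii (Bm). Borrowed into G major it is written bIIImaj7.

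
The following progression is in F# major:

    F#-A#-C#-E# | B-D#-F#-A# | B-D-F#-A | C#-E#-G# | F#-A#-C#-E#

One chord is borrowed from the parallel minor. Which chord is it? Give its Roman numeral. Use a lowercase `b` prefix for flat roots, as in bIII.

In F# major the diatonic chords are F#, G#m, A#m, B, C#, D#m, E#dim. Of the given chords, F#–A#–C#–E# = F#maj7, B–D#–F#–A# = Bmaj7 and C#–E#–G# = C# are diatonic. B–D–F#–A doesn't fit — on degree 4 F# major would have B (IV). Bm7 is the degree-4 chord of F# minor, so it is the borrowed iv7.

iv7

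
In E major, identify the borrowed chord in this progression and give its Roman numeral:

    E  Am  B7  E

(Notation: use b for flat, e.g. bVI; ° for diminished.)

iv

The diatonic triads in E major are E, F#m, G#m, A, B, C#m, D#dim. E and B7 both belong to that set. But Am (A–C–E) is foreign: the diatonic IV on degree 4 is A, whereas Am comes from E minor. It is labeled iv.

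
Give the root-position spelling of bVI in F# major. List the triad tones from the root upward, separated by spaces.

Scale degree 6 in F# major is D#. bVI uses the lowered form, D, taken from F# minor. Building the major chord from the parallel minor on D: D–F#–A.

D F# A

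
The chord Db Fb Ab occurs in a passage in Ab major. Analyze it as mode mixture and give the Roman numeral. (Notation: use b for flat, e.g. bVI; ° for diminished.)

iv

Db is scale degree 4 in Ab major. Db–Fb–Ab is a minor chord — the form found in Ab minor, not the diatonic IV (Db). Borrowed into Ab major it is written iv.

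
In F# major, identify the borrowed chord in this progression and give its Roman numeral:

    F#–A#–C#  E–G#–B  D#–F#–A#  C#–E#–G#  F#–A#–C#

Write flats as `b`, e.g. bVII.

bVII

The diatonic triads in F# major are F#, G#m, A#m, B, C#, D#m, E#dim. F#–A#–C# = F#, D#–F#–A# = D#m and C#–E#–G# = C# are all diatonic. E–G#–B is not: scale degree 7 in F# major carries E#dim (vii°). In F# minor the chord on that degree is E, so here it functions as bVII, borrowed from the parallel minor.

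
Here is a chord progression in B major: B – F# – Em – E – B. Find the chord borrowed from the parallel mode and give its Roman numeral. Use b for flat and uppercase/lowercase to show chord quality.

iv

B major has the diatonic set B, C#m, D#m, E, F#, G#m, A#dim. Of the given chords, B, F# and E are diatonic. Em (E–G–B) doesn't fit — on degree 4 B major would have E (IV). Em is the degree-4 chord of B minor, so it is the borrowed iv.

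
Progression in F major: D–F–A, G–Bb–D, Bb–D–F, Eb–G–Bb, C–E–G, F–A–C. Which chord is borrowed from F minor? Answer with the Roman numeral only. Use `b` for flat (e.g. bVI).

bVII

In F major the diatonic chords are F, Gm, Am, Bb, C, Dm, Edim. D–F–A = Dm, G–Bb–D = Gm, Bb–D–F = Bb, C–E–G = C and F–A–C = F all belong to that set. But Eb–G–Bb is foreign: the diatonic vii° on degree 7 is Edim, whereas Eb comes from F minor. It is labeled bVII.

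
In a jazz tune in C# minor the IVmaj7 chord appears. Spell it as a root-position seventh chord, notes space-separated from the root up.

F# A# C# E#

IVmaj7 is built on scale degree 4, which is F# in both C# minor and its parallel. In C# major the chord on F# is F#–A#–C#–E#.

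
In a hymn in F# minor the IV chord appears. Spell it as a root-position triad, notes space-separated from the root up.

B D# F#

The root, B, is scale degree 4 — the same note in F# minor and F# major; only the chord quality changes. Stacking thirds in F# major on B gives B–D#–F#.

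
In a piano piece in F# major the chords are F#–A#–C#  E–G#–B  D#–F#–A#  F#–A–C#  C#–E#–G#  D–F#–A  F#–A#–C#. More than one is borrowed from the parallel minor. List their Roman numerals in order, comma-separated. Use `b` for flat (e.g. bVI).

F# major has the diatonic set F#, G#m, A#m, B, C#, D#m, E#dim. Of the given chords, F#–A#–C# = F#, D#–F#–A# = D#m and C#–E#–G# = C# are diatonic. E–G#–B is not: scale degree 7 in F# major carries E#dim (vii°). In F# minor the chord on that degree is E, so here it functions as bVII, borrowed from the parallel minor. But F#–A–C# is foreign: the diatonic I on degree 1 is F#, whereas F#m comes from F# minor. It is labeled i. But D–F#–A is foreign: the diatonic vi on degree 6 is D#m, whereas D comes from F# minor. It is labeled bVI.

bVII, i, bVI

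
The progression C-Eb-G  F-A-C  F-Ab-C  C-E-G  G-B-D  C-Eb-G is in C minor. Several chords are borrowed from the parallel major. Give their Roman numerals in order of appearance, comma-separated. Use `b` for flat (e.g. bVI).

The diatonic triads in C minor (with V from harmonic minor) are Cm, Ddim, Eb, Fm, G, Ab, Bb. C–Eb–G = Cm, F–Ab–C = Fm and G–B–D = G all belong to that set. F–A–C is not: scale degree 4 in C minor carries Fm (iv). In C major the chord on that degree is F, so here it functions as IV, borrowed from the parallel major. C–E–G doesn't fit — on degree 1 C minor would have Cm (i). C is the degree-1 chord of C major, so it is the borrowed I.

IV, I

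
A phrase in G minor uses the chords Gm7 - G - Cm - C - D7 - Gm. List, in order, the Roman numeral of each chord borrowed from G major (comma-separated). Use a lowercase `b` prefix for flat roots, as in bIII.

The diatonic triads in G minor (with V from harmonic minor) are Gm, Adim, Bb, Cm, D, Eb, F. Of the given chords, Gm7, Cm, D7 and Gm are diatonic. But G (G–B–D) is foreign: the diatonic i on degree 1 is Gm, whereas G comes from G major. It is labeled I. C (C–E–G) doesn't fit — on degree 4 G minor would have Cm (iv). C is the degree-4 chord of G major, so it is the borrowed IV.

I, IV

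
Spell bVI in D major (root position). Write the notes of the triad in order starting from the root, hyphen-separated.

Scale degree 6 in D major is B. bVI uses the lowered form, Bb, taken from D minor. Stacking thirds in D minor on Bb gives Bb–D–F.

Bb-D-F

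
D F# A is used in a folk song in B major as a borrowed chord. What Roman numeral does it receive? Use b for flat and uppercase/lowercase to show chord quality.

bIII

D is the lowered form of scale degree 3 in B major (the diatonic degree 3 is D#). The diatonic chord on degree 3 would be D#m (iii), but D–F#–A is the major chord from B minor. As a borrowed chord it is labeled bIII.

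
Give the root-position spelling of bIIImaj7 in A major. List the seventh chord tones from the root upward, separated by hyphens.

The root of bIIImaj7 is the lowered 3rd degree: C# becomes C. Stacking thirds in A minor on C gives C–E–G–B.

C-E-G-B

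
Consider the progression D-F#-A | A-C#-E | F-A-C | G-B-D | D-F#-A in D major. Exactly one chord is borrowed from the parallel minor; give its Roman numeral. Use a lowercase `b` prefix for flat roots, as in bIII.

bIII

D major has the diatonic set D, Em, F#m, G, A, Bm, C#dim. D–F#–A = D, A–C#–E = A and G–B–D = G are all diatonic. But F–A–C is foreign: the diatonic iii on degree 3 is F#m, whereas F comes from D minor. It is labeled bIII.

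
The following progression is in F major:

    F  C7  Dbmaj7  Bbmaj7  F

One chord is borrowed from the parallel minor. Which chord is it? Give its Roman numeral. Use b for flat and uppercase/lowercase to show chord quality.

bVImaj7

The diatonic triads in F major are F, Gm, Am, Bb, C, Dm, Edim. Of the given chords, F, C7 and Bbmaj7 are diatonic. Dbmaj7 (Db–F–Ab–C) is not: scale degree 6 in F major carries Dm (vi). In F minor the chord on that degree is Dbmaj7, so here it functions as bVImaj7, borrowed from the parallel minor.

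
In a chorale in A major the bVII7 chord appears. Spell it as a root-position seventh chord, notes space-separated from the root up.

G B D F

The root of bVII7 is the lowered 7th degree: G# becomes G. Building the dominant-seventh chord from the parallel minor on G: G–B–D–F.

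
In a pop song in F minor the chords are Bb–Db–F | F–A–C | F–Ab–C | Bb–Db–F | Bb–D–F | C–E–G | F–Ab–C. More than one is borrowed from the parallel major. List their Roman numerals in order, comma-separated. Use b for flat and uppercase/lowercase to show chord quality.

F minor has the diatonic set Fm, Gdim, Ab, Bbm, C, Db, Eb (with V from harmonic minor). Of the given chords, Bb–Db–F = Bbm, F–Ab–C = Fm and C–E–G = C are diatonic. But F–A–C is foreign: the diatonic i on degree 1 is Fm, whereas F comes from F major. It is labeled I. But Bb–D–F is foreign: the diatonic iv on degree 4 is Bbm, whereas Bb comes from F major. It is labeled IV.

I, IV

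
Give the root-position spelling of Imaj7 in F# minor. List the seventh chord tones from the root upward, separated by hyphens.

The root, F#, is scale degree 1 — the same note in F# minor and F# major; only the chord quality changes. Stacking thirds in F# major on F# gives F#–A#–C#–E#.

F#-A#-C#-E#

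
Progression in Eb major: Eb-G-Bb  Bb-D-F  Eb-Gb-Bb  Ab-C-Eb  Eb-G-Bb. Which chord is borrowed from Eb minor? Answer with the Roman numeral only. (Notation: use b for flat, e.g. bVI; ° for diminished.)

i

The diatonic triads in Eb major are Eb, Fm, Gm, Ab, Bb, Cm, Ddim. Eb–G–Bb = Eb, Bb–D–F = Bb and Ab–C–Eb = Ab all belong to that set. Eb–Gb–Bb doesn't fit — on degree 1 Eb major would have Eb (I). Ebm is the degree-1 chord of Eb minor, so it is the borrowed i.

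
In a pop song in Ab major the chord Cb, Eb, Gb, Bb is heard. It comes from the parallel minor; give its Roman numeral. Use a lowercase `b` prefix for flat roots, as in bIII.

Cb is the lowered form of scale degree 3 in Ab major (the diatonic degree 3 is C). Cb–Eb–Gb–Bb is a major-seventh chord — the form found in Ab minor, not the diatonic iii (Cm). Borrowed into Ab major it is written bIIImaj7.

bIIImaj7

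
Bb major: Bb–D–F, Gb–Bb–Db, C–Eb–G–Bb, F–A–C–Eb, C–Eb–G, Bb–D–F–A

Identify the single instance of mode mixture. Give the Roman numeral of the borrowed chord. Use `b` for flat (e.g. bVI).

Bb major has the diatonic set Bb, Cm, Dm, Eb, F, Gm, Adim. Bb–D–F = Bb, C–Eb–G–Bb = Cm7, F–A–C–Eb = F7, C–Eb–G = Cm and Bb–D–F–A = Bbmaj7 are all diatonic. Gb–Bb–Db doesn't fit — on degree 6 Bb major would have Gm (vi). Gb is the degree-6 chord of Bb minor, so it is the borrowed bVI.

bVI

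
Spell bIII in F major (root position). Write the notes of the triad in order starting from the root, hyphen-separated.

Ab-C-Eb

Scale degree 3 in F major is A. bIII uses the lowered form, Ab, taken from F minor. Stacking thirds in F minor on Ab gives Ab–C–Eb.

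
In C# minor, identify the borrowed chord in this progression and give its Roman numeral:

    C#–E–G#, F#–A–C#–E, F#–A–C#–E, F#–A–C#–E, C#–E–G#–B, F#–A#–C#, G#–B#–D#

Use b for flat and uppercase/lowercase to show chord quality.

IV

C# minor has the diatonic set C#m, D#dim, E, F#m, G#, A, B (with V from harmonic minor). Of the given chords, C#–E–G# = C#m, F#–A–C#–E = F#m7, C#–E–G#–B = C#m7 and G#–B#–D# = G# are diatonic. F#–A#–C# is not: scale degree 4 in C# minor carries F#m (iv). In C# major the chord on that degree is F#, so here it functions as IV, borrowed from the parallel major.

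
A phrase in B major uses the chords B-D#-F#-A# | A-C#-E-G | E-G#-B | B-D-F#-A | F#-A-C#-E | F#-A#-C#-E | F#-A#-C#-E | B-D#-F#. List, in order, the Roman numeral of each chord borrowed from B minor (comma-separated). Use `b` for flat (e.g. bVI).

bVII7, i7, v7

B major has the diatonic set B, C#m, D#m, E, F#, G#m, A#dim. B–D#–F#–A# = Bmaj7, E–G#–B = E, F#–A#–C#–E = F#7 and B–D#–F# = B all belong to that set. A–C#–E–G is not: scale degree 7 in B major carries A#dim (vii°). In B minor the chord on that degree is A7, so here it functions as bVII7, borrowed from the parallel minor. B–D–F#–A is not: scale degree 1 in B major carries B (I). In B minor the chord on that degree is Bm7, so here it functions as i7, borrowed from the parallel minor. But F#–A–C#–E is foreign: the diatonic V on degree 5 is F#, whereas F#m7 comes from B minor. It is labeled v7.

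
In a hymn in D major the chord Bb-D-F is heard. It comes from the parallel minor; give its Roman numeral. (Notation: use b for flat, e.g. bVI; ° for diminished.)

bVI

The root Bb is the lowered 6th scale degree — diatonically D major has B there. Diatonically D major has Bm (vi) on that degree; Bb–D–F is instead the major chord native to D minor, so it takes the label bVI.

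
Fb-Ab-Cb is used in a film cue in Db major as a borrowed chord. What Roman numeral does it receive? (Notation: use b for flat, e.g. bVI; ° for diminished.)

The root Fb is the lowered 3rd scale degree — diatonically Db major has F there. Diatonically Db major has Fm (iii) on that degree; Fb–Ab–Cb is instead the major chord native to Db minor, so it takes the label bIII.

bIII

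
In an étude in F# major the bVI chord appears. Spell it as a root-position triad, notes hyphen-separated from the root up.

D-F#-A

Scale degree 6 in F# major is D#. bVI uses the lowered form, D, taken from F# minor. Stacking thirds in F# minor on D gives D–F#–A.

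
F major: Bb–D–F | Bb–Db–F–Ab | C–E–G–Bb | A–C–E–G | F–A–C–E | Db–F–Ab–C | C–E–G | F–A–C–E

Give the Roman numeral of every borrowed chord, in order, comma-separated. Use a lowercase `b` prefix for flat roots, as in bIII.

iv7, bVImaj7

The diatonic triads in F major are F, Gm, Am, Bb, C, Dm, Edim. Bb–D–F = Bb, C–E–G–Bb = C7, A–C–E–G = Am7, F–A–C–E = Fmaj7 and C–E–G = C all belong to that set. Bb–Db–F–Ab is not: scale degree 4 in F major carries Bb (IV). In F minor the chord on that degree is Bbm7, so here it functions as iv7, borrowed from the parallel minor. But Db–F–Ab–C is foreign: the diatonic vi on degree 6 is Dm, whereas Dbmaj7 comes from F minor. It is labeled bVImaj7.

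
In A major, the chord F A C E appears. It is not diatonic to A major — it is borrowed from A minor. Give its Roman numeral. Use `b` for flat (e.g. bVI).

bVImaj7

The root F is the lowered 6th scale degree — diatonically A major has F# there. The diatonic chord on degree 6 would be F#m (vi), but F–A–C–E is the major-seventh chord from A minor. As a borrowed chord it is labeled bVImaj7.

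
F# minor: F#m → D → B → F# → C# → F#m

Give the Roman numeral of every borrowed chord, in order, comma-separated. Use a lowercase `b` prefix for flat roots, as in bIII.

In F# minor (with V from harmonic minor) the diatonic chords are F#m, G#dim, A, Bm, C#, D, E. F#m, D and C# all belong to that set. But B (B–D#–F#) is foreign: the diatonic iv on degree 4 is Bm, whereas B comes from F# major. It is labeled IV. But F# (F#–A#–C#) is foreign: the diatonic i on degree 1 is F#m, whereas F# comes from F# major. It is labeled I.

IV, I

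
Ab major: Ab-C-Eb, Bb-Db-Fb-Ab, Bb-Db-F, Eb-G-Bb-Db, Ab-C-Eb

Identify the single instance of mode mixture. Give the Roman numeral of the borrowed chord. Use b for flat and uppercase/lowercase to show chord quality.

The diatonic triads in Ab major are Ab, Bbm, Cm, Db, Eb, Fm, Gdim. Ab–C–Eb = Ab, Bb–Db–F = Bbm and Eb–G–Bb–Db = Eb7 are all diatonic. Bb–Db–Fb–Ab is not: scale degree 2 in Ab major carries Bbm (ii). In Ab minor the chord on that degree is Bbm7b5, so here it functions as iiø7, borrowed from the parallel minor.

iiø7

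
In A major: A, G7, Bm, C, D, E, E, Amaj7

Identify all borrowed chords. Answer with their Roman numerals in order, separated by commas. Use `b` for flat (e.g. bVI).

bVII7, bIII

A major has the diatonic set A, Bm, C#m, D, E, F#m, G#dim. A, Bm, D, E and Amaj7 all belong to that set. G7 (G–B–D–F) is not: scale degree 7 in A major carries G#dim (vii°). In A minor the chord on that degree is G7, so here it functions as bVII7, borrowed from the parallel minor. C (C–E–G) is not: scale degree 3 in A major carries C#m (iii). In A minor the chord on that degree is C, so here it functions as bIII, borrowed from the parallel minor.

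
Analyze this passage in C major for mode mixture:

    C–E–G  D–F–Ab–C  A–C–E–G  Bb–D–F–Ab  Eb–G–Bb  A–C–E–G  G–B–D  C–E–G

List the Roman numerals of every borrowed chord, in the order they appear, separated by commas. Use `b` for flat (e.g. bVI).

The diatonic triads in C major are C, Dm, Em, F, G, Am, Bdim. Of the given chords, C–E–G = C, A–C–E–G = Am7 and G–B–D = G are diatonic. But D–F–Ab–C is foreign: the diatonic ii on degree 2 is Dm, whereas Dm7b5 comes from C minor. It is labeled iiø7. Bb–D–F–Ab doesn't fit — on degree 7 C major would have Bdim (vii°). Bb7 is the degree-7 chord of C minor, so it is the borrowed bVII7. Eb–G–Bb doesn't fit — on degree 3 C major would have Em (iii). Eb is the degree-3 chord of C minor, so it is the borrowed bIII.

iiø7, bVII7, bIII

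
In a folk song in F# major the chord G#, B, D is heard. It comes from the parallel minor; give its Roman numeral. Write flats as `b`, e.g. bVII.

G# is scale degree 2 in F# major. G#–B–D is a diminished chord — the form found in F# minor, not the diatonic ii (G#m). Borrowed into F# major it is written ii°.

ii°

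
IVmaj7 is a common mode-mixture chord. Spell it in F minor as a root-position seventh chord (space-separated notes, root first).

The root, Bb, is scale degree 4 — the same note in F minor and F major; only the chord quality changes. In F major the chord on Bb is Bb–D–F–A.

Bb D F A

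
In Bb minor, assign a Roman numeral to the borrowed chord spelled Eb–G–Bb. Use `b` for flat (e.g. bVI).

The root Eb is the diatonic 4th degree of Bb minor; the borrowing shows in the chord quality. The diatonic chord on degree 4 would be Ebm (iv), but Eb–G–Bb is the major chord from Bb major. As a borrowed chord it is labeled IV.

IV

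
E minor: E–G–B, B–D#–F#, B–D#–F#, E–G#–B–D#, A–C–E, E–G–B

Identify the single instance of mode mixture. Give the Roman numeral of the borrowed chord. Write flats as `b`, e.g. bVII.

Imaj7

E minor has the diatonic set Em, F#dim, G, Am, B, C, D (with V from harmonic minor). E–G–B = Em, B–D#–F# = B and A–C–E = Am are all diatonic. E–G#–B–D# doesn't fit — on degree 1 E minor would have Em (i). Emaj7 is the degree-1 chord of E major, so it is the borrowed Imaj7.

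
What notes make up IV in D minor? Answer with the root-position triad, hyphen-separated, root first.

The root, G, is scale degree 4 — the same note in D minor and D major; only the chord quality changes. In D major the chord on G is G–B–D.

G-B-D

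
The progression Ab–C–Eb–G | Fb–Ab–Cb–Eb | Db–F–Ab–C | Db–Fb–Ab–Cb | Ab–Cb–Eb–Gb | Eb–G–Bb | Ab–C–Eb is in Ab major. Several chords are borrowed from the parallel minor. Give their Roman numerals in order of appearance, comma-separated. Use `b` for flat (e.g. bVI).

bVImaj7, iv7, i7

Ab major has the diatonic set Ab, Bbm, Cm, Db, Eb, Fm, Gdim. Of the given chords, Ab–C–Eb–G = Abmaj7, Db–F–Ab–C = Dbmaj7, Eb–G–Bb = Eb and Ab–C–Eb = Ab are diatonic. But Fb–Ab–Cb–Eb is foreign: the diatonic vi on degree 6 is Fm, whereas Fbmaj7 comes from Ab minor. It is labeled bVImaj7. Db–Fb–Ab–Cb is not: scale degree 4 in Ab major carries Db (IV). In Ab minor the chord on that degree is Dbm7, so here it functions as iv7, borrowed from the parallel minor. Ab–Cb–Eb–Gb is not: scale degree 1 in Ab major carries Ab (I). In Ab minor the chord on that degree is Abm7, so here it functions as i7, borrowed from the parallel minor.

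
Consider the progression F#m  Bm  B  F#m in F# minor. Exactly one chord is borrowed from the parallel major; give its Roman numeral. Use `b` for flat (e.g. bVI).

IV

The diatonic triads in F# minor (with V from harmonic minor) are F#m, G#dim, A, Bm, C#, D, E. Of the given chords, F#m and Bm are diatonic. B (B–D#–F#) doesn't fit — on degree 4 F# minor would have Bm (iv). B is the degree-4 chord of F# major, so it is the borrowed IV.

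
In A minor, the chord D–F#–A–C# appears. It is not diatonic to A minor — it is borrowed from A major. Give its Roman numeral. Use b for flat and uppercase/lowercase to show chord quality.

The root D is the diatonic 4th degree of A minor; the borrowing shows in the chord quality. Diatonically A minor has Dm (iv) on that degree; D–F#–A–C# is instead the major-seventh chord native to A major, so it takes the label IVmaj7.

IVmaj7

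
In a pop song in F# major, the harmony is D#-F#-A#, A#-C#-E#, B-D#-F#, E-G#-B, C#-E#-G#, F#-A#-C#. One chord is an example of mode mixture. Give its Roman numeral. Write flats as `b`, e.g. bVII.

bVII

In F# major the diatonic chords are F#, G#m, A#m, B, C#, D#m, E#dim. D#–F#–A# = D#m, A#–C#–E# = A#m, B–D#–F# = B, C#–E#–G# = C# and F#–A#–C# = F# all belong to that set. E–G#–B doesn't fit — on degree 7 F# major would have E#dim (vii°). E is the degree-7 chord of F# minor, so it is the borrowed bVII.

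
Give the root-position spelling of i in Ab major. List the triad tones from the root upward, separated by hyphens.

Ab-Cb-Eb

i is built on scale degree 1, which is Ab in both Ab major and its parallel. Building the minor chord from the parallel minor on Ab: Ab–Cb–Eb.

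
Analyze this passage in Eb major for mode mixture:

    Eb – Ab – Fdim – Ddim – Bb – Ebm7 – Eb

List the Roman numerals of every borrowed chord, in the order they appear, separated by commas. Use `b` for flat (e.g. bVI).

ii°, i7

Eb major has the diatonic set Eb, Fm, Gm, Ab, Bb, Cm, Ddim. Of the given chords, Eb, Ab, Ddim and Bb are diatonic. Fdim (F–Ab–Cb) is not: scale degree 2 in Eb major carries Fm (ii). In Eb minor the chord on that degree is Fdim, so here it functions as ii°, borrowed from the parallel minor. But Ebm7 (Eb–Gb–Bb–Db) is foreign: the diatonic I on degree 1 is Eb, whereas Ebm7 comes from Eb minor. It is labeled i7.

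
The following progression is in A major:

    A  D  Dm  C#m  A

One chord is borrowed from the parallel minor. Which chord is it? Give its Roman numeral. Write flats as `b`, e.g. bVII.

In A major the diatonic chords are A, Bm, C#m, D, E, F#m, G#dim. A, D and C#m are all diatonic. Dm (D–F–A) is not: scale degree 4 in A major carries D (IV). In A minor the chord on that degree is Dm, so here it functions as iv, borrowed from the parallel minor.

iv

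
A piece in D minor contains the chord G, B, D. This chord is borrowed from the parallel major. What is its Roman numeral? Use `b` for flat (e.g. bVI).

IV

G is scale degree 4 in D minor. G–B–D is a major chord — the form found in D major, not the diatonic iv (Gm). Borrowed into D minor it is written IV.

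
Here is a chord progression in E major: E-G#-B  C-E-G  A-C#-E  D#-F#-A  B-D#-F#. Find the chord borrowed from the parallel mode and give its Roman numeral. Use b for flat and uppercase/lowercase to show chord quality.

The diatonic triads in E major are E, F#m, G#m, A, B, C#m, D#dim. Of the given chords, E–G#–B = E, A–C#–E = A, D#–F#–A = D#dim and B–D#–F# = B are diatonic. But C–E–G is foreign: the diatonic vi on degree 6 is C#m, whereas C comes from E minor. It is labeled bVI.

bVI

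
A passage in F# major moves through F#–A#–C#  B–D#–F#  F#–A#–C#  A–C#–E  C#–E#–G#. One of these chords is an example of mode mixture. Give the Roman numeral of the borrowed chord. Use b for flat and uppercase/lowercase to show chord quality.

bIII

F# major has the diatonic set F#, G#m, A#m, B, C#, D#m, E#dim. F#–A#–C# = F#, B–D#–F# = B and C#–E#–G# = C# are all diatonic. But A–C#–E is foreign: the diatonic iii on degree 3 is A#m, whereas A comes from F# minor. It is labeled bIII.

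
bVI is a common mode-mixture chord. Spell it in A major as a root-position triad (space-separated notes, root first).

F A C

Scale degree 6 in A major is F#. bVI uses the lowered form, F, taken from A minor. In A minor the chord on F is F–A–C.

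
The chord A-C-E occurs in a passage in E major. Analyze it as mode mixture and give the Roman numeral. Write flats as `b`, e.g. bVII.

iv

A is scale degree 4 in E major. The diatonic chord on degree 4 would be A (IV), but A–C–E is the minor chord from E minor. As a borrowed chord it is labeled iv.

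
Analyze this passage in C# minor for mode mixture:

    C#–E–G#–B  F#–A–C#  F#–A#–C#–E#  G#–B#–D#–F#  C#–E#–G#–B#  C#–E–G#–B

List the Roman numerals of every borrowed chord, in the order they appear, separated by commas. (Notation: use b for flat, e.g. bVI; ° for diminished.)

In C# minor (with V from harmonic minor) the diatonic chords are C#m, D#dim, E, F#m, G#, A, B. C#–E–G#–B = C#m7, F#–A–C# = F#m and G#–B#–D#–F# = G#7 all belong to that set. F#–A#–C#–E# doesn't fit — on degree 4 C# minor would have F#m (iv). F#maj7 is the degree-4 chord of C# major, so it is the borrowed IVmaj7. C#–E#–G#–B# doesn't fit — on degree 1 C# minor would have C#m (i). C#maj7 is the degree-1 chord of C# major, so it is the borrowed Imaj7.

IVmaj7, Imaj7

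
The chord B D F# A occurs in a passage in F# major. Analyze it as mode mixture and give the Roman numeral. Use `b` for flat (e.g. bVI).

iv7

B is scale degree 4 in F# major. B–D–F#–A is a minor-seventh chord — the form found in F# minor, not the diatonic IV (B). Borrowed into F# major it is written iv7.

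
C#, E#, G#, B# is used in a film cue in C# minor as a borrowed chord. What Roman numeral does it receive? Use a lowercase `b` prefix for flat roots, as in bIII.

Imaj7

C# is scale degree 1 in C# minor. C#–E#–G#–B# is a major-seventh chord — the form found in C# major, not the diatonic i (C#m). Borrowed into C# minor it is written Imaj7.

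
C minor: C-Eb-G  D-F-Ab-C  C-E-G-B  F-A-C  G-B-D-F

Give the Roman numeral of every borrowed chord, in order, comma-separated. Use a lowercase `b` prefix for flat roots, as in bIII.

Imaj7, IV

C minor has the diatonic set Cm, Ddim, Eb, Fm, G, Ab, Bb (with V from harmonic minor). C–Eb–G = Cm, D–F–Ab–C = Dm7b5 and G–B–D–F = G7 all belong to that set. But C–E–G–B is foreign: the diatonic i on degree 1 is Cm, whereas Cmaj7 comes from C major. It is labeled Imaj7. F–A–C doesn't fit — on degree 4 C minor would have Fm (iv). F is the degree-4 chord of C major, so it is the borrowed IV.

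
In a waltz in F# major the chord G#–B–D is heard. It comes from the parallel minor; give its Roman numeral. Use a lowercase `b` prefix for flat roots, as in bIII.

ii°

The root G# is the diatonic 2nd degree of F# major; the borrowing shows in the chord quality. The diatonic chord on degree 2 would be G#m (ii), but G#–B–D is the diminished chord from F# minor. As a borrowed chord it is labeled ii°.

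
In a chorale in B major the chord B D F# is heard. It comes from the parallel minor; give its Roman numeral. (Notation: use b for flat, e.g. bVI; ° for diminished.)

i

The root B is the diatonic 1st degree of B major; the borrowing shows in the chord quality. The diatonic chord on degree 1 would be B (I), but B–D–F# is the minor chord from B minor. As a borrowed chord it is labeled i.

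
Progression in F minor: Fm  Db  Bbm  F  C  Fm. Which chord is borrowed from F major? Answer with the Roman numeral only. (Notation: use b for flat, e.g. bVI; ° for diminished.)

I

F minor has the diatonic set Fm, Gdim, Ab, Bbm, C, Db, Eb (with V from harmonic minor). Of the given chords, Fm, Db, Bbm and C are diatonic. But F (F–A–C) is foreign: the diatonic i on degree 1 is Fm, whereas F comes from F major. It is labeled I.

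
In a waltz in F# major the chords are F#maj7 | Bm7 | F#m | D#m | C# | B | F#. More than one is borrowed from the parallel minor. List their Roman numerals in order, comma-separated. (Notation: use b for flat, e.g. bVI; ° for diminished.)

iv7, i

The diatonic triads in F# major are F#, G#m, A#m, B, C#, D#m, E#dim. F#maj7, D#m, C#, B and F# all belong to that set. Bm7 (B–D–F#–A) is not: scale degree 4 in F# major carries B (IV). In F# minor the chord on that degree is Bm7, so here it functions as iv7, borrowed from the parallel minor. But F#m (F#–A–C#) is foreign: the diatonic I on degree 1 is F#, whereas F#m comes from F# minor. It is labeled i.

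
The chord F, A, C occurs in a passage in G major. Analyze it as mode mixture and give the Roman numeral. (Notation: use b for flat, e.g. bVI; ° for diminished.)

F is the lowered form of scale degree 7 in G major (the diatonic degree 7 is F#). Diatonically G major has F#dim (vii°) on that degree; F–A–C is instead the major chord native to G minor, so it takes the label bVII.

bVII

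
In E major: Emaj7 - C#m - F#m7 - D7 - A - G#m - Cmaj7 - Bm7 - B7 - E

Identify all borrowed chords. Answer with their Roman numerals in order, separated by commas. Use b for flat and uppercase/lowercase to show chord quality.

The diatonic triads in E major are E, F#m, G#m, A, B, C#m, D#dim. Emaj7, C#m, F#m7, A, G#m, B7 and E all belong to that set. But D7 (D–F#–A–C) is foreign: the diatonic vii° on degree 7 is D#dim, whereas D7 comes from E minor. It is labeled bVII7. But Cmaj7 (C–E–G–B) is foreign: the diatonic vi on degree 6 is C#m, whereas Cmaj7 comes from E minor. It is labeled bVImaj7. Bm7 (B–D–F#–A) doesn't fit — on degree 5 E major would have B (V). Bm7 is the degree-5 chord of E minor, so it is the borrowed v7.

bVII7, bVImaj7, v7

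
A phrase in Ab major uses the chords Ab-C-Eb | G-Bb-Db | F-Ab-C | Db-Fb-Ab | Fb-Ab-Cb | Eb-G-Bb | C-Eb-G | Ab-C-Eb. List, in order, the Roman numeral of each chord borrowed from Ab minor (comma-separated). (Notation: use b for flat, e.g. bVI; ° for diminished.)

Ab major has the diatonic set Ab, Bbm, Cm, Db, Eb, Fm, Gdim. Ab–C–Eb = Ab, G–Bb–Db = Gdim, F–Ab–C = Fm, Eb–G–Bb = Eb and C–Eb–G = Cm are all diatonic. Db–Fb–Ab doesn't fit — on degree 4 Ab major would have Db (IV). Dbm is the degree-4 chord of Ab minor, so it is the borrowed iv. Fb–Ab–Cb is not: scale degree 6 in Ab major carries Fm (vi). In Ab minor the chord on that degree is Fb, so here it functions as bVI, borrowed from the parallel minor.

iv, bVI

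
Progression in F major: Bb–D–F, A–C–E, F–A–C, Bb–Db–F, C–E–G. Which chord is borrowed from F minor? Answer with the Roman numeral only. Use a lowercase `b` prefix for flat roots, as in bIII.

iv

The diatonic triads in F major are F, Gm, Am, Bb, C, Dm, Edim. Of the given chords, Bb–D–F = Bb, A–C–E = Am, F–A–C = F and C–E–G = C are diatonic. Bb–Db–F is not: scale degree 4 in F major carries Bb (IV). In F minor the chord on that degree is Bbm, so here it functions as iv, borrowed from the parallel minor.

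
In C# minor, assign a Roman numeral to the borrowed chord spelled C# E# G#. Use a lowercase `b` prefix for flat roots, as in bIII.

The root C# is the diatonic 1st degree of C# minor; the borrowing shows in the chord quality. Diatonically C# minor has C#m (i) on that degree; C#–E#–G# is instead the major chord native to C# major, so it takes the label I.

I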